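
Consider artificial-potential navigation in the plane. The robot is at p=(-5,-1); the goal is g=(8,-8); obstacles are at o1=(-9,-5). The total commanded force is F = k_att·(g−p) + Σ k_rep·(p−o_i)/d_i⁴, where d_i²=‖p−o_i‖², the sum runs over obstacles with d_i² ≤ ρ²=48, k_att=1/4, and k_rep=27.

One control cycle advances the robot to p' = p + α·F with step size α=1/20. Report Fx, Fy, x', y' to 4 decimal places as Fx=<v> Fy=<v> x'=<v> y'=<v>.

F_att = 1/4·(g−p) = 1/4·(13,-7) = (3.2500,-1.7500)
o1: d²=32 ≤ ρ²=48; F_rep = 27·(4,4)/32² = (0.1055,0.1055)
F = F_att + ΣF_rep = (3.3555,-1.6445)
p' = p + 1/20·F = (-4.8322,-1.0822)

Fx=3.3555 Fy=-1.6445 x'=-4.8322 y'=-1.0822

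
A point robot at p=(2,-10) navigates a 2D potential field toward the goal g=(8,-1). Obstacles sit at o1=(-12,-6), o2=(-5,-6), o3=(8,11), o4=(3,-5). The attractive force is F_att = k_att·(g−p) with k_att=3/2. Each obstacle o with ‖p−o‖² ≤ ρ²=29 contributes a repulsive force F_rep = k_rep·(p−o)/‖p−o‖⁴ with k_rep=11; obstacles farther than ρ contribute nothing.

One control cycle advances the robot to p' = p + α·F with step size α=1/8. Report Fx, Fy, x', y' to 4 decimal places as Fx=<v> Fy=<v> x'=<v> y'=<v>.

F_att = 3/2·(g−p) = 3/2·(6,9) = (9.0000,13.5000)
o1: d²=212 > ρ²=29 → inactive
o2: d²=65 > ρ²=29 → inactive
o3: d²=477 > ρ²=29 → inactive
o4: d²=26 ≤ ρ²=29; F_rep = 11·(-1,-5)/26² = (-0.0163,-0.0814)
F = F_att + ΣF_rep = (8.9837,13.4186)
p' = p + 1/8·F = (3.1230,-8.3227)

Fx=8.9837 Fy=13.4186 x'=3.1230 y'=-8.3227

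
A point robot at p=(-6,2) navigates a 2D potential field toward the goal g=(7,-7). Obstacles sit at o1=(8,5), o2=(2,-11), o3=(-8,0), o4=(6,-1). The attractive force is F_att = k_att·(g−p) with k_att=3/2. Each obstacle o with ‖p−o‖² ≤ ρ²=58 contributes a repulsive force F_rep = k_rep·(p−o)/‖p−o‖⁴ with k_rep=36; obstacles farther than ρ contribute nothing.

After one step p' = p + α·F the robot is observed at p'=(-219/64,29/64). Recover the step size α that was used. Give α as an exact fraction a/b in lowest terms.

F_att = 3/2·(g−p) = 3/2·(13,-9) = (19.5000,-13.5000)
o1: d²=205 > ρ²=58 → inactive
o2: d²=233 > ρ²=58 → inactive
o3: d²=8 ≤ ρ²=58; F_rep = 36·(2,2)/8² = (1.1250,1.1250)
o4: d²=153 > ρ²=58 → inactive
F = F_att + ΣF_rep = (20.6250,-12.3750)
Δp = p'−p = (2.5781,-1.5469); α = Δx/Fx = (165/64) / (165/8) = 1/8
check: Δy/Fy = (-99/64) / (-99/8) = 1/8 ✓

α = 1/8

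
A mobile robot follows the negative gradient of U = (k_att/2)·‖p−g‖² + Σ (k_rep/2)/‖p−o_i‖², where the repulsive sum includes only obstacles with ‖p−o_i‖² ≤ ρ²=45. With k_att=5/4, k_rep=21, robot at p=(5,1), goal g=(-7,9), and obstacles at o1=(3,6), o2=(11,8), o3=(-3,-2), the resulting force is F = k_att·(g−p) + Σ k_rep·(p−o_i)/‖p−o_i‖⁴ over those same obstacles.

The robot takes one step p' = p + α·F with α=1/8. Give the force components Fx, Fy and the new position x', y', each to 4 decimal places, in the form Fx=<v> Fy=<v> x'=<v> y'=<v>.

F_att = 5/4·(g−p) = 5/4·(-12,8) = (-15.0000,10.0000)
o1: d²=29 ≤ ρ²=45; F_rep = 21·(2,-5)/29² = (0.0499,-0.1249)
o2: d²=85 > ρ²=45 → inactive
o3: d²=73 > ρ²=45 → inactive
F = F_att + ΣF_rep = (-14.9501,9.8751)
p' = p + 1/8·F = (3.1312,2.2344)

Fx=-14.9501 Fy=9.8751 x'=3.1312 y'=2.2344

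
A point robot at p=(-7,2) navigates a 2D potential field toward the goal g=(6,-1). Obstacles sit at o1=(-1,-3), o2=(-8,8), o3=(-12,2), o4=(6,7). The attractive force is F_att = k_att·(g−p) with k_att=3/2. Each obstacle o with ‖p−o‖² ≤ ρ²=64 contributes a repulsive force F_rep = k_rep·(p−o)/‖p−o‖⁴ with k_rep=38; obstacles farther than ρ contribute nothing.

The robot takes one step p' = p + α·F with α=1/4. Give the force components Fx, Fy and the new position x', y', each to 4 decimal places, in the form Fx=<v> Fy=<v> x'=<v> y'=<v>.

Fx=19.7705 Fy=-4.6155 x'=-2.0574 y'=0.8461

F_att = 3/2·(g−p) = 3/2·(13,-3) = (19.5000,-4.5000)
o1: d²=61 ≤ ρ²=64; F_rep = 38·(-6,5)/61² = (-0.0613,0.0511)
o2: d²=37 ≤ ρ²=64; F_rep = 38·(1,-6)/37² = (0.0278,-0.1665)
o3: d²=25 ≤ ρ²=64; F_rep = 38·(5,0)/25² = (0.3040,0.0000)
o4: d²=194 > ρ²=64 → inactive
F = F_att + ΣF_rep = (19.7705,-4.6155)
p' = p + 1/4·F = (-2.0574,0.8461)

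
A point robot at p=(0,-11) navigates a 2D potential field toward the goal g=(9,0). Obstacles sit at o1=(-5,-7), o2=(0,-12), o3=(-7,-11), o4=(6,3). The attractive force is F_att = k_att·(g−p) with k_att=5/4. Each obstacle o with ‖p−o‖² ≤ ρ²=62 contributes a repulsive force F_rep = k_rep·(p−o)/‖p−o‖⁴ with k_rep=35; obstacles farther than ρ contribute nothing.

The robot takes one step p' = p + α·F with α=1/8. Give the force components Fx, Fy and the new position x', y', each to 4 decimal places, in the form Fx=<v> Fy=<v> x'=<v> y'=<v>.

Fx=11.4561 Fy=48.6667 x'=1.4320 y'=-4.9167

F_att = 5/4·(g−p) = 5/4·(9,11) = (11.2500,13.7500)
o1: d²=41 ≤ ρ²=62; F_rep = 35·(5,-4)/41² = (0.1041,-0.0833)
o2: d²=1 ≤ ρ²=62; F_rep = 35·(0,1)/1² = (0.0000,35.0000)
o3: d²=49 ≤ ρ²=62; F_rep = 35·(7,0)/49² = (0.1020,0.0000)
o4: d²=232 > ρ²=62 → inactive
F = F_att + ΣF_rep = (11.4561,48.6667)
p' = p + 1/8·F = (1.4320,-4.9167)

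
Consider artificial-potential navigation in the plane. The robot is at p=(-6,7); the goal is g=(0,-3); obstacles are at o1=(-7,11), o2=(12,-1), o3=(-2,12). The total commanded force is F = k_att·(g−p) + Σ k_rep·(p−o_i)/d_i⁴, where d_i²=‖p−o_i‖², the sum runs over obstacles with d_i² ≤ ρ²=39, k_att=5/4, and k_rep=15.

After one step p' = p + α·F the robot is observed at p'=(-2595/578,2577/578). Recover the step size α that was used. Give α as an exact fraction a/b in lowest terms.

α = 1/5

F_att = 5/4·(g−p) = 5/4·(6,-10) = (7.5000,-12.5000)
o1: d²=17 ≤ ρ²=39; F_rep = 15·(1,-4)/17² = (0.0519,-0.2076)
o2: d²=388 > ρ²=39 → inactive
o3: d²=41 > ρ²=39 → inactive
F = F_att + ΣF_rep = (7.5519,-12.7076)
Δp = p'−p = (1.5104,-2.5415); α = Δx/Fx = (873/578) / (4365/578) = 1/5
check: Δy/Fy = (-1469/578) / (-7345/578) = 1/5 ✓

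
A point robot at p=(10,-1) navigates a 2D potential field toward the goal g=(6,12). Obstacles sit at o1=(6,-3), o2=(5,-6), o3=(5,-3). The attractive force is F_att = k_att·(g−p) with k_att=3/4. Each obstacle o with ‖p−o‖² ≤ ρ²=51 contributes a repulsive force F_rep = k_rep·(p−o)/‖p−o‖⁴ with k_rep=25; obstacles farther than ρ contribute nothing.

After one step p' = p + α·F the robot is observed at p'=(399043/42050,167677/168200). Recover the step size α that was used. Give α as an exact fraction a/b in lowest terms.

α = 1/5

F_att = 3/4·(g−p) = 3/4·(-4,13) = (-3.0000,9.7500)
o1: d²=20 ≤ ρ²=51; F_rep = 25·(4,2)/20² = (0.2500,0.1250)
o2: d²=50 ≤ ρ²=51; F_rep = 25·(5,5)/50² = (0.0500,0.0500)
o3: d²=29 ≤ ρ²=51; F_rep = 25·(5,2)/29² = (0.1486,0.0595)
F = F_att + ΣF_rep = (-2.5514,9.9845)
Δp = p'−p = (-0.5103,1.9969); α = Δx/Fx = (-21457/42050) / (-21457/8410) = 1/5
check: Δy/Fy = (335877/168200) / (335877/33640) = 1/5 ✓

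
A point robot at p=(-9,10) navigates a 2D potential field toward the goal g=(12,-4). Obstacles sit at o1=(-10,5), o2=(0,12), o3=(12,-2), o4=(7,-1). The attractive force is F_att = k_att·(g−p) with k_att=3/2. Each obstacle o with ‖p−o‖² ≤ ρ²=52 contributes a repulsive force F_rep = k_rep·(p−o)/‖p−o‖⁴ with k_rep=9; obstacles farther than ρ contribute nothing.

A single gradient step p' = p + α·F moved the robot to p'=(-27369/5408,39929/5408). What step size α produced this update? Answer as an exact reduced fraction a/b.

α = 1/8

F_att = 3/2·(g−p) = 3/2·(21,-14) = (31.5000,-21.0000)
o1: d²=26 ≤ ρ²=52; F_rep = 9·(1,5)/26² = (0.0133,0.0666)
o2: d²=85 > ρ²=52 → inactive
o3: d²=585 > ρ²=52 → inactive
o4: d²=377 > ρ²=52 → inactive
F = F_att + ΣF_rep = (31.5133,-20.9334)
Δp = p'−p = (3.9392,-2.6167); α = Δx/Fx = (21303/5408) / (21303/676) = 1/8
check: Δy/Fy = (-14151/5408) / (-14151/676) = 1/8 ✓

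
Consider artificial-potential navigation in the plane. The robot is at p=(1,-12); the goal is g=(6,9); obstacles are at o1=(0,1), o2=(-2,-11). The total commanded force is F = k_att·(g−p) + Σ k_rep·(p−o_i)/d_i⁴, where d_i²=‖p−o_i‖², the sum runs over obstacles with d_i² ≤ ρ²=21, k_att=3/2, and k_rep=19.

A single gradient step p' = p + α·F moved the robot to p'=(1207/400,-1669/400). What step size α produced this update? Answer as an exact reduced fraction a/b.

F_att = 3/2·(g−p) = 3/2·(5,21) = (7.5000,31.5000)
o1: d²=170 > ρ²=21 → inactive
o2: d²=10 ≤ ρ²=21; F_rep = 19·(3,-1)/10² = (0.5700,-0.1900)
F = F_att + ΣF_rep = (8.0700,31.3100)
Δp = p'−p = (2.0175,7.8275); α = Δx/Fx = (807/400) / (807/100) = 1/4
check: Δy/Fy = (3131/400) / (3131/100) = 1/4 ✓

α = 1/4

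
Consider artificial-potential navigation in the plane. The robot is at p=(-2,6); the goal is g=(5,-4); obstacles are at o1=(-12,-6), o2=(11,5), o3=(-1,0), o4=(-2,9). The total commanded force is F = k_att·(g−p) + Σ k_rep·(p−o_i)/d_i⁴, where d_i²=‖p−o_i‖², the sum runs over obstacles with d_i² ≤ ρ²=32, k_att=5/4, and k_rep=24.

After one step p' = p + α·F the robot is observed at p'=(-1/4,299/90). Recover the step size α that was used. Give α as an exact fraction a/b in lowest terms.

F_att = 5/4·(g−p) = 5/4·(7,-10) = (8.7500,-12.5000)
o1: d²=244 > ρ²=32 → inactive
o2: d²=170 > ρ²=32 → inactive
o3: d²=37 > ρ²=32 → inactive
o4: d²=9 ≤ ρ²=32; F_rep = 24·(0,-3)/9² = (0.0000,-0.8889)
F = F_att + ΣF_rep = (8.7500,-13.3889)
Δp = p'−p = (1.7500,-2.6778); α = Δx/Fx = (7/4) / (35/4) = 1/5
check: Δy/Fy = (-241/90) / (-241/18) = 1/5 ✓

α = 1/5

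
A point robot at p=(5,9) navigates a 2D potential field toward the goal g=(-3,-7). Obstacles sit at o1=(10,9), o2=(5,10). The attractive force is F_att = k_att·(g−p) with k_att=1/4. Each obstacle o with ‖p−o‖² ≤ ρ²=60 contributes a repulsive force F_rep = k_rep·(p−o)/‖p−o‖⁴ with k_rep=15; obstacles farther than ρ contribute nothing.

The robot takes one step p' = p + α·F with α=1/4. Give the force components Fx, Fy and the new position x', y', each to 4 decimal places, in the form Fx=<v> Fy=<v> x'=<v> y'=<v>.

Fx=-2.1200 Fy=-19.0000 x'=4.4700 y'=4.2500

F_att = 1/4·(g−p) = 1/4·(-8,-16) = (-2.0000,-4.0000)
o1: d²=25 ≤ ρ²=60; F_rep = 15·(-5,0)/25² = (-0.1200,0.0000)
o2: d²=1 ≤ ρ²=60; F_rep = 15·(0,-1)/1² = (0.0000,-15.0000)
F = F_att + ΣF_rep = (-2.1200,-19.0000)
p' = p + 1/4·F = (4.4700,4.2500)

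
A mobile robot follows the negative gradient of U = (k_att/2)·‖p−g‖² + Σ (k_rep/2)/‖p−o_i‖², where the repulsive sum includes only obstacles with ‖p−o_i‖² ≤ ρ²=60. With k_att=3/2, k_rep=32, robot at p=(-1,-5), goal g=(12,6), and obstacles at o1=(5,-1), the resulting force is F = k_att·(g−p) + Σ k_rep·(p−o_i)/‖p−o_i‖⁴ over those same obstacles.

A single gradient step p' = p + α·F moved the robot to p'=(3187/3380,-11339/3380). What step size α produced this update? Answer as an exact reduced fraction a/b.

α = 1/10

F_att = 3/2·(g−p) = 3/2·(13,11) = (19.5000,16.5000)
o1: d²=52 ≤ ρ²=60; F_rep = 32·(-6,-4)/52² = (-0.0710,-0.0473)
F = F_att + ΣF_rep = (19.4290,16.4527)
Δp = p'−p = (1.9429,1.6453); α = Δx/Fx = (6567/3380) / (6567/338) = 1/10
check: Δy/Fy = (5561/3380) / (5561/338) = 1/10 ✓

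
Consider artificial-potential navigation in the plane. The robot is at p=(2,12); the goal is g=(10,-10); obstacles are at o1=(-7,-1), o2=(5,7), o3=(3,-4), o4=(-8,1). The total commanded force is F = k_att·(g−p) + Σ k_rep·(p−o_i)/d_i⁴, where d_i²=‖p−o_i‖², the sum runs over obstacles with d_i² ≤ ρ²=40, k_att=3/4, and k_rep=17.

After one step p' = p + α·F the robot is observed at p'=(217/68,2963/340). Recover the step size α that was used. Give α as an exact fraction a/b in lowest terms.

F_att = 3/4·(g−p) = 3/4·(8,-22) = (6.0000,-16.5000)
o1: d²=250 > ρ²=40 → inactive
o2: d²=34 ≤ ρ²=40; F_rep = 17·(-3,5)/34² = (-0.0441,0.0735)
o3: d²=257 > ρ²=40 → inactive
o4: d²=221 > ρ²=40 → inactive
F = F_att + ΣF_rep = (5.9559,-16.4265)
Δp = p'−p = (1.1912,-3.2853); α = Δx/Fx = (81/68) / (405/68) = 1/5
check: Δy/Fy = (-1117/340) / (-1117/68) = 1/5 ✓

α = 1/5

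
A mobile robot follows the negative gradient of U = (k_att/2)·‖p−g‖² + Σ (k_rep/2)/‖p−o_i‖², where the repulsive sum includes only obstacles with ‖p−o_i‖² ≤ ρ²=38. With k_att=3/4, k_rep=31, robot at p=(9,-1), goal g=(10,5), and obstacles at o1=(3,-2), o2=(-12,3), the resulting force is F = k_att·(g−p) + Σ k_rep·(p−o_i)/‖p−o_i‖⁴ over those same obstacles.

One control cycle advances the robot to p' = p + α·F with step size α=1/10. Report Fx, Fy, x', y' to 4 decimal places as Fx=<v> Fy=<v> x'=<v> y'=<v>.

F_att = 3/4·(g−p) = 3/4·(1,6) = (0.7500,4.5000)
o1: d²=37 ≤ ρ²=38; F_rep = 31·(6,1)/37² = (0.1359,0.0226)
o2: d²=457 > ρ²=38 → inactive
F = F_att + ΣF_rep = (0.8859,4.5226)
p' = p + 1/10·F = (9.0886,-0.5477)

Fx=0.8859 Fy=4.5226 x'=9.0886 y'=-0.5477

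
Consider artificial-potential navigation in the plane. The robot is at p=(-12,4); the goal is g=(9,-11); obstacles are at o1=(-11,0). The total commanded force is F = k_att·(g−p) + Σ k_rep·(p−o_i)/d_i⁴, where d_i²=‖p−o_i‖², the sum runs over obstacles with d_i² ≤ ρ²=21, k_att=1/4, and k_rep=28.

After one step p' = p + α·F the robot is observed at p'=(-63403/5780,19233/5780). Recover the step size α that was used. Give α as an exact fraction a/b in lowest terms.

F_att = 1/4·(g−p) = 1/4·(21,-15) = (5.2500,-3.7500)
o1: d²=17 ≤ ρ²=21; F_rep = 28·(-1,4)/17² = (-0.0969,0.3875)
F = F_att + ΣF_rep = (5.1531,-3.3625)
Δp = p'−p = (1.0306,-0.6725); α = Δx/Fx = (5957/5780) / (5957/1156) = 1/5
check: Δy/Fy = (-3887/5780) / (-3887/1156) = 1/5 ✓

α = 1/5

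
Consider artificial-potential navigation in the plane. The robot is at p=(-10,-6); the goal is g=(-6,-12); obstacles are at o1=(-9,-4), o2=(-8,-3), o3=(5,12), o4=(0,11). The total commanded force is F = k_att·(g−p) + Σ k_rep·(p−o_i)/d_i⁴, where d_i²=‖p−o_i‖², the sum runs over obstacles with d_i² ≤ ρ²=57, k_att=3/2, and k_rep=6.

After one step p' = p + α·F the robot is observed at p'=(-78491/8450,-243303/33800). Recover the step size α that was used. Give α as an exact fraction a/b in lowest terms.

F_att = 3/2·(g−p) = 3/2·(4,-6) = (6.0000,-9.0000)
o1: d²=5 ≤ ρ²=57; F_rep = 6·(-1,-2)/5² = (-0.2400,-0.4800)
o2: d²=13 ≤ ρ²=57; F_rep = 6·(-2,-3)/13² = (-0.0710,-0.1065)
o3: d²=549 > ρ²=57 → inactive
o4: d²=389 > ρ²=57 → inactive
F = F_att + ΣF_rep = (5.6890,-9.5865)
Δp = p'−p = (0.7111,-1.1983); α = Δx/Fx = (6009/8450) / (24036/4225) = 1/8
check: Δy/Fy = (-40503/33800) / (-40503/4225) = 1/8 ✓

α = 1/8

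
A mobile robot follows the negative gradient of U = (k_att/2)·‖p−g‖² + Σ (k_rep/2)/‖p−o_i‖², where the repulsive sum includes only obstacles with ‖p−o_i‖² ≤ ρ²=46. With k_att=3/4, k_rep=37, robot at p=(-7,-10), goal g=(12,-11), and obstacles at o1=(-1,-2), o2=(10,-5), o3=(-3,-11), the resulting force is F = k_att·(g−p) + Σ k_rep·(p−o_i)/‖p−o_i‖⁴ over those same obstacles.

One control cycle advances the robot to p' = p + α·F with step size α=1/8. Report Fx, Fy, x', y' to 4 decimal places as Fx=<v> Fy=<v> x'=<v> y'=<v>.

Fx=13.7379 Fy=-0.6220 x'=-5.2828 y'=-10.0777

F_att = 3/4·(g−p) = 3/4·(19,-1) = (14.2500,-0.7500)
o1: d²=100 > ρ²=46 → inactive
o2: d²=314 > ρ²=46 → inactive
o3: d²=17 ≤ ρ²=46; F_rep = 37·(-4,1)/17² = (-0.5121,0.1280)
F = F_att + ΣF_rep = (13.7379,-0.6220)
p' = p + 1/8·F = (-5.2828,-10.0777)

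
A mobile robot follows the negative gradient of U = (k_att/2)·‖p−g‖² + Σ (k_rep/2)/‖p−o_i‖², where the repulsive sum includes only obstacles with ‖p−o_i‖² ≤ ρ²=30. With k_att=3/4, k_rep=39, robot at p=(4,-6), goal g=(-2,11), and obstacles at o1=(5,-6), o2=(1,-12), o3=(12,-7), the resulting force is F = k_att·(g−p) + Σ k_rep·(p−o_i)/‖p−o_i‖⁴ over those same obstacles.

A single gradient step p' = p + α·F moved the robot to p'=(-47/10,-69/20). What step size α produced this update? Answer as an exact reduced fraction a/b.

F_att = 3/4·(g−p) = 3/4·(-6,17) = (-4.5000,12.7500)
o1: d²=1 ≤ ρ²=30; F_rep = 39·(-1,0)/1² = (-39.0000,0.0000)
o2: d²=45 > ρ²=30 → inactive
o3: d²=65 > ρ²=30 → inactive
F = F_att + ΣF_rep = (-43.5000,12.7500)
Δp = p'−p = (-8.7000,2.5500); α = Δx/Fx = (-87/10) / (-87/2) = 1/5
check: Δy/Fy = (51/20) / (51/4) = 1/5 ✓

α = 1/5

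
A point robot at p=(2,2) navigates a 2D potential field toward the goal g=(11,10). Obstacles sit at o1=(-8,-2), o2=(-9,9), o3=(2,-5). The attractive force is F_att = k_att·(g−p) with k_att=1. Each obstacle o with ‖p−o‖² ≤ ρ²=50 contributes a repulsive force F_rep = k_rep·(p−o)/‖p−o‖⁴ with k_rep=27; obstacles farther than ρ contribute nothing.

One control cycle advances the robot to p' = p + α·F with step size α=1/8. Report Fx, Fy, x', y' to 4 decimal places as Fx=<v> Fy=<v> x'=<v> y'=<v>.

F_att = 1·(g−p) = 1·(9,8) = (9.0000,8.0000)
o1: d²=116 > ρ²=50 → inactive
o2: d²=170 > ρ²=50 → inactive
o3: d²=49 ≤ ρ²=50; F_rep = 27·(0,7)/49² = (0.0000,0.0787)
F = F_att + ΣF_rep = (9.0000,8.0787)
p' = p + 1/8·F = (3.1250,3.0098)

Fx=9.0000 Fy=8.0787 x'=3.1250 y'=3.0098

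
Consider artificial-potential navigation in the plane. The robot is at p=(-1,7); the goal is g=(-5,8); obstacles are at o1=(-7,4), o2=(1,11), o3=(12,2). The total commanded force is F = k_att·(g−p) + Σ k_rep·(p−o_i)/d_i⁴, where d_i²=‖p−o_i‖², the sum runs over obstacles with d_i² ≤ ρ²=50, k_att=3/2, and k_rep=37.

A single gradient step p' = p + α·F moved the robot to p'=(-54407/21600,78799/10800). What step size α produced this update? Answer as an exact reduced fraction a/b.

α = 1/4

F_att = 3/2·(g−p) = 3/2·(-4,1) = (-6.0000,1.5000)
o1: d²=45 ≤ ρ²=50; F_rep = 37·(6,3)/45² = (0.1096,0.0548)
o2: d²=20 ≤ ρ²=50; F_rep = 37·(-2,-4)/20² = (-0.1850,-0.3700)
o3: d²=194 > ρ²=50 → inactive
F = F_att + ΣF_rep = (-6.0754,1.1848)
Δp = p'−p = (-1.5188,0.2962); α = Δx/Fx = (-32807/21600) / (-32807/5400) = 1/4
check: Δy/Fy = (3199/10800) / (3199/2700) = 1/4 ✓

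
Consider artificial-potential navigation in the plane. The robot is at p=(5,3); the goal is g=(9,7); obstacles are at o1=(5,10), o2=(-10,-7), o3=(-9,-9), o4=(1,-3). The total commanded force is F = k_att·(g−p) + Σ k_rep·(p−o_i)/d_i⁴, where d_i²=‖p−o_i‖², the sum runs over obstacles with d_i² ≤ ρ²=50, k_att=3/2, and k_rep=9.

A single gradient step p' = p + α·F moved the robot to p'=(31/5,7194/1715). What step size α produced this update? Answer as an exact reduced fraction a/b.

α = 1/5

F_att = 3/2·(g−p) = 3/2·(4,4) = (6.0000,6.0000)
o1: d²=49 ≤ ρ²=50; F_rep = 9·(0,-7)/49² = (0.0000,-0.0262)
o2: d²=325 > ρ²=50 → inactive
o3: d²=340 > ρ²=50 → inactive
o4: d²=52 > ρ²=50 → inactive
F = F_att + ΣF_rep = (6.0000,5.9738)
Δp = p'−p = (1.2000,1.1948); α = Δx/Fx = (6/5) / (6) = 1/5
check: Δy/Fy = (2049/1715) / (2049/343) = 1/5 ✓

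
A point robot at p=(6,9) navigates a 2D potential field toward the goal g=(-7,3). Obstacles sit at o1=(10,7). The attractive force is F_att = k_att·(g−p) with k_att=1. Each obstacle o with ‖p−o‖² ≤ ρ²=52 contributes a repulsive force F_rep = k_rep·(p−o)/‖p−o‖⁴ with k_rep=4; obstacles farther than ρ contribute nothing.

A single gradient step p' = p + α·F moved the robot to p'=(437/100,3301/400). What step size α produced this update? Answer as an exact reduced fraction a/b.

α = 1/8

F_att = 1·(g−p) = 1·(-13,-6) = (-13.0000,-6.0000)
o1: d²=20 ≤ ρ²=52; F_rep = 4·(-4,2)/20² = (-0.0400,0.0200)
F = F_att + ΣF_rep = (-13.0400,-5.9800)
Δp = p'−p = (-1.6300,-0.7475); α = Δx/Fx = (-163/100) / (-326/25) = 1/8
check: Δy/Fy = (-299/400) / (-299/50) = 1/8 ✓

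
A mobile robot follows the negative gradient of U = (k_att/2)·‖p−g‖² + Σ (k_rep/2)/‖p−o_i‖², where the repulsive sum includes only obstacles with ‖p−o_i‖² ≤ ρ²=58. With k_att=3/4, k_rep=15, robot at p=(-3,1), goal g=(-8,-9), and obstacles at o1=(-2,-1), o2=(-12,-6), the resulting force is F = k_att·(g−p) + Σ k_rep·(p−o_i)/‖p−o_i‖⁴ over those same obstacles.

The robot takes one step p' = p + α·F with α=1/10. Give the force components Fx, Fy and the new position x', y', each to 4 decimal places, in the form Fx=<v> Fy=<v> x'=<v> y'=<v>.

F_att = 3/4·(g−p) = 3/4·(-5,-10) = (-3.7500,-7.5000)
o1: d²=5 ≤ ρ²=58; F_rep = 15·(-1,2)/5² = (-0.6000,1.2000)
o2: d²=130 > ρ²=58 → inactive
F = F_att + ΣF_rep = (-4.3500,-6.3000)
p' = p + 1/10·F = (-3.4350,0.3700)

Fx=-4.3500 Fy=-6.3000 x'=-3.4350 y'=0.3700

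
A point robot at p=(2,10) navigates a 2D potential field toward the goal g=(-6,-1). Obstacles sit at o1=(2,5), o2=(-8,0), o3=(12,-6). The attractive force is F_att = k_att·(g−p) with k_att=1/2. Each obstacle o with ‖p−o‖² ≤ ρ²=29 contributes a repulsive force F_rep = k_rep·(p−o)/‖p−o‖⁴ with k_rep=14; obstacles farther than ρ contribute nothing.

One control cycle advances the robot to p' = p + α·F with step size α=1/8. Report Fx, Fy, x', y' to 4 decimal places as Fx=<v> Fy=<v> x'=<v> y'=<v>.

F_att = 1/2·(g−p) = 1/2·(-8,-11) = (-4.0000,-5.5000)
o1: d²=25 ≤ ρ²=29; F_rep = 14·(0,5)/25² = (0.0000,0.1120)
o2: d²=200 > ρ²=29 → inactive
o3: d²=356 > ρ²=29 → inactive
F = F_att + ΣF_rep = (-4.0000,-5.3880)
p' = p + 1/8·F = (1.5000,9.3265)

Fx=-4.0000 Fy=-5.3880 x'=1.5000 y'=9.3265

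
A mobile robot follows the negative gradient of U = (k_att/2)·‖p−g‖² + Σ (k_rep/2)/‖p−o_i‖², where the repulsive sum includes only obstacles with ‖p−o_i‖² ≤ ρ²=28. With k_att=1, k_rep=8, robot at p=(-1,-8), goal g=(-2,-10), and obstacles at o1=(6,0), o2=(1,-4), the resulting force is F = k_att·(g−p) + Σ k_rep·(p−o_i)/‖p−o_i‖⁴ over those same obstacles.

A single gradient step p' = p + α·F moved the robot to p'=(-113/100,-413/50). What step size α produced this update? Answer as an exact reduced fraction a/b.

F_att = 1·(g−p) = 1·(-1,-2) = (-1.0000,-2.0000)
o1: d²=113 > ρ²=28 → inactive
o2: d²=20 ≤ ρ²=28; F_rep = 8·(-2,-4)/20² = (-0.0400,-0.0800)
F = F_att + ΣF_rep = (-1.0400,-2.0800)
Δp = p'−p = (-0.1300,-0.2600); α = Δx/Fx = (-13/100) / (-26/25) = 1/8
check: Δy/Fy = (-13/50) / (-52/25) = 1/8 ✓

α = 1/8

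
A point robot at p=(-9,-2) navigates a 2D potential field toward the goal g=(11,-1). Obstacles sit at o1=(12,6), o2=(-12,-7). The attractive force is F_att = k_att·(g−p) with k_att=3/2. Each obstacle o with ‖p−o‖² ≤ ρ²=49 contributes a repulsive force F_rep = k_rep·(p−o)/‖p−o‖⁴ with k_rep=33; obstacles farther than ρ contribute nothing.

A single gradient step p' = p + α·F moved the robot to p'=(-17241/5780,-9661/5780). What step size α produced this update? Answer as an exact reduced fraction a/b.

F_att = 3/2·(g−p) = 3/2·(20,1) = (30.0000,1.5000)
o1: d²=505 > ρ²=49 → inactive
o2: d²=34 ≤ ρ²=49; F_rep = 33·(3,5)/34² = (0.0856,0.1427)
F = F_att + ΣF_rep = (30.0856,1.6427)
Δp = p'−p = (6.0171,0.3285); α = Δx/Fx = (34779/5780) / (34779/1156) = 1/5
check: Δy/Fy = (1899/5780) / (1899/1156) = 1/5 ✓

α = 1/5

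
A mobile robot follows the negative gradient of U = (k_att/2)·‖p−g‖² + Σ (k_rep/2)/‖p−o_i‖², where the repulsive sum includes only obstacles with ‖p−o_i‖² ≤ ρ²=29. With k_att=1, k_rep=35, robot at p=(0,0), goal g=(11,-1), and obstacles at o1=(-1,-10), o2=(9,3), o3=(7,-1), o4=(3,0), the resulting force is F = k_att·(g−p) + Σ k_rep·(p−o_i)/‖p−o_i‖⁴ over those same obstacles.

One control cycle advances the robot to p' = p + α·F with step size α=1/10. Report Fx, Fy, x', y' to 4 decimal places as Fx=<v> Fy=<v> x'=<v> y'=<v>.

F_att = 1·(g−p) = 1·(11,-1) = (11.0000,-1.0000)
o1: d²=101 > ρ²=29 → inactive
o2: d²=90 > ρ²=29 → inactive
o3: d²=50 > ρ²=29 → inactive
o4: d²=9 ≤ ρ²=29; F_rep = 35·(-3,0)/9² = (-1.2963,0.0000)
F = F_att + ΣF_rep = (9.7037,-1.0000)
p' = p + 1/10·F = (0.9704,-0.1000)

Fx=9.7037 Fy=-1.0000 x'=0.9704 y'=-0.1000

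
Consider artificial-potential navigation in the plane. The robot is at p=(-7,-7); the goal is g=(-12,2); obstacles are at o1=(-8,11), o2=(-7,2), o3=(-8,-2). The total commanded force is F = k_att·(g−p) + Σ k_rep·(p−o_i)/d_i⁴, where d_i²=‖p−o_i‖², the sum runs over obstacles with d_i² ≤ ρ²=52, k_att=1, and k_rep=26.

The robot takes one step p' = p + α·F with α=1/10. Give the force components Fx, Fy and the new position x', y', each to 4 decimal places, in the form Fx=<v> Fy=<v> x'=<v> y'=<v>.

F_att = 1·(g−p) = 1·(-5,9) = (-5.0000,9.0000)
o1: d²=325 > ρ²=52 → inactive
o2: d²=81 > ρ²=52 → inactive
o3: d²=26 ≤ ρ²=52; F_rep = 26·(1,-5)/26² = (0.0385,-0.1923)
F = F_att + ΣF_rep = (-4.9615,8.8077)
p' = p + 1/10·F = (-7.4962,-6.1192)

Fx=-4.9615 Fy=8.8077 x'=-7.4962 y'=-6.1192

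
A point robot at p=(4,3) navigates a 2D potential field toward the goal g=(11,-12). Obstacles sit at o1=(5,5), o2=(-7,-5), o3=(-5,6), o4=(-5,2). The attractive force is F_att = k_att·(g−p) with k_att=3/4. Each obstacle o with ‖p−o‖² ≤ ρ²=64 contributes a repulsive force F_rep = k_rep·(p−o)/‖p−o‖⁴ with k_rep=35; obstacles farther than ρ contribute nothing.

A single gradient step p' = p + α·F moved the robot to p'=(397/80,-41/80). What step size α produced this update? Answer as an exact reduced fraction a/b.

F_att = 3/4·(g−p) = 3/4·(7,-15) = (5.2500,-11.2500)
o1: d²=5 ≤ ρ²=64; F_rep = 35·(-1,-2)/5² = (-1.4000,-2.8000)
o2: d²=185 > ρ²=64 → inactive
o3: d²=90 > ρ²=64 → inactive
o4: d²=82 > ρ²=64 → inactive
F = F_att + ΣF_rep = (3.8500,-14.0500)
Δp = p'−p = (0.9625,-3.5125); α = Δx/Fx = (77/80) / (77/20) = 1/4
check: Δy/Fy = (-281/80) / (-281/20) = 1/4 ✓

α = 1/4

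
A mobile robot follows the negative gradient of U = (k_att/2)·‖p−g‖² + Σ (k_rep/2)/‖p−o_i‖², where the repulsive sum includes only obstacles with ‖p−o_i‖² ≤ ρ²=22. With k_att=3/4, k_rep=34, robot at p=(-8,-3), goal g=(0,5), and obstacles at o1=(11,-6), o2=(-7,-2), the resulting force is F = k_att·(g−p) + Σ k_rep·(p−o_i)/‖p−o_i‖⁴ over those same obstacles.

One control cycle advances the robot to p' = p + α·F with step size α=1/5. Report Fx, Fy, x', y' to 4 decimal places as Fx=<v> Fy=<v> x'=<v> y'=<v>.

F_att = 3/4·(g−p) = 3/4·(8,8) = (6.0000,6.0000)
o1: d²=370 > ρ²=22 → inactive
o2: d²=2 ≤ ρ²=22; F_rep = 34·(-1,-1)/2² = (-8.5000,-8.5000)
F = F_att + ΣF_rep = (-2.5000,-2.5000)
p' = p + 1/5·F = (-8.5000,-3.5000)

Fx=-2.5000 Fy=-2.5000 x'=-8.5000 y'=-3.5000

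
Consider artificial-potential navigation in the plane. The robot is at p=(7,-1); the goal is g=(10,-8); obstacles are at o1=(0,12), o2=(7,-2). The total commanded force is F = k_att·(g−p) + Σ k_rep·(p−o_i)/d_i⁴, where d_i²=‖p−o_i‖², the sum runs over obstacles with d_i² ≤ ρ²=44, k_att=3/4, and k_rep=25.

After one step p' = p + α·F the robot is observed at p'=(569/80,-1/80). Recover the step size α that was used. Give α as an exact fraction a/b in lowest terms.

α = 1/20

F_att = 3/4·(g−p) = 3/4·(3,-7) = (2.2500,-5.2500)
o1: d²=218 > ρ²=44 → inactive
o2: d²=1 ≤ ρ²=44; F_rep = 25·(0,1)/1² = (0.0000,25.0000)
F = F_att + ΣF_rep = (2.2500,19.7500)
Δp = p'−p = (0.1125,0.9875); α = Δx/Fx = (9/80) / (9/4) = 1/20
check: Δy/Fy = (79/80) / (79/4) = 1/20 ✓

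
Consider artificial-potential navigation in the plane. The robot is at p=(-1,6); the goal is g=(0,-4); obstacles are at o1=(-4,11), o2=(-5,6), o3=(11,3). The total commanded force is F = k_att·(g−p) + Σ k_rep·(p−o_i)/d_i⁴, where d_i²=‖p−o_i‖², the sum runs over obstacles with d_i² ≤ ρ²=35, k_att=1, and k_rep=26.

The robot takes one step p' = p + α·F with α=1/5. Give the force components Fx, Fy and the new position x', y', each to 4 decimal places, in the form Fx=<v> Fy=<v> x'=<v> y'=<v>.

Fx=1.4737 Fy=-10.1125 x'=-0.7053 y'=3.9775

F_att = 1·(g−p) = 1·(1,-10) = (1.0000,-10.0000)
o1: d²=34 ≤ ρ²=35; F_rep = 26·(3,-5)/34² = (0.0675,-0.1125)
o2: d²=16 ≤ ρ²=35; F_rep = 26·(4,0)/16² = (0.4062,0.0000)
o3: d²=153 > ρ²=35 → inactive
F = F_att + ΣF_rep = (1.4737,-10.1125)
p' = p + 1/5·F = (-0.7053,3.9775)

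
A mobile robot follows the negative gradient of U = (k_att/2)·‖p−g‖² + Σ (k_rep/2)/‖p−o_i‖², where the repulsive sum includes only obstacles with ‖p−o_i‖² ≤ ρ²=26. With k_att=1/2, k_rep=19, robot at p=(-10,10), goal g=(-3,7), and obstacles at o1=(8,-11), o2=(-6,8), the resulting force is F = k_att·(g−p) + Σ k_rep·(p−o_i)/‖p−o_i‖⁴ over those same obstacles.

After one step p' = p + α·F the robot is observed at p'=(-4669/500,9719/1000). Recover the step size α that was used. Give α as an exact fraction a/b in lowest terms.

F_att = 1/2·(g−p) = 1/2·(7,-3) = (3.5000,-1.5000)
o1: d²=765 > ρ²=26 → inactive
o2: d²=20 ≤ ρ²=26; F_rep = 19·(-4,2)/20² = (-0.1900,0.0950)
F = F_att + ΣF_rep = (3.3100,-1.4050)
Δp = p'−p = (0.6620,-0.2810); α = Δx/Fx = (331/500) / (331/100) = 1/5
check: Δy/Fy = (-281/1000) / (-281/200) = 1/5 ✓

α = 1/5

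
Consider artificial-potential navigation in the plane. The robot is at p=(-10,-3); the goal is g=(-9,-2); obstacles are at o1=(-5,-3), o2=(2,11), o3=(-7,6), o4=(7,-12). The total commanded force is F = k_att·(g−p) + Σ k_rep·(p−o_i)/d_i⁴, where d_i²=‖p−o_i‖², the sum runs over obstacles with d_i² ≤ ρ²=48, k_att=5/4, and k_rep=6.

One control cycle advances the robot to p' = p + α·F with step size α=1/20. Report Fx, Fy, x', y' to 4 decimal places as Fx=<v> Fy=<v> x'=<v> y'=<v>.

F_att = 5/4·(g−p) = 5/4·(1,1) = (1.2500,1.2500)
o1: d²=25 ≤ ρ²=48; F_rep = 6·(-5,0)/25² = (-0.0480,0.0000)
o2: d²=340 > ρ²=48 → inactive
o3: d²=90 > ρ²=48 → inactive
o4: d²=370 > ρ²=48 → inactive
F = F_att + ΣF_rep = (1.2020,1.2500)
p' = p + 1/20·F = (-9.9399,-2.9375)

Fx=1.2020 Fy=1.2500 x'=-9.9399 y'=-2.9375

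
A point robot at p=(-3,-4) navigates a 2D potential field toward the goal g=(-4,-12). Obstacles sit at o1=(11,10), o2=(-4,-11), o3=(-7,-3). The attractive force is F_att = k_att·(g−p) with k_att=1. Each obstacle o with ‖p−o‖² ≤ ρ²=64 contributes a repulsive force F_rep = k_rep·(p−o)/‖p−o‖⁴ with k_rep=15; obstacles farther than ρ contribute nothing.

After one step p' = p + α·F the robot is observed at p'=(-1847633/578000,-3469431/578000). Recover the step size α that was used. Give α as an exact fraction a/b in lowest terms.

F_att = 1·(g−p) = 1·(-1,-8) = (-1.0000,-8.0000)
o1: d²=392 > ρ²=64 → inactive
o2: d²=50 ≤ ρ²=64; F_rep = 15·(1,7)/50² = (0.0060,0.0420)
o3: d²=17 ≤ ρ²=64; F_rep = 15·(4,-1)/17² = (0.2076,-0.0519)
F = F_att + ΣF_rep = (-0.7864,-8.0099)
Δp = p'−p = (-0.1966,-2.0025); α = Δx/Fx = (-113633/578000) / (-113633/144500) = 1/4
check: Δy/Fy = (-1157431/578000) / (-1157431/144500) = 1/4 ✓

α = 1/4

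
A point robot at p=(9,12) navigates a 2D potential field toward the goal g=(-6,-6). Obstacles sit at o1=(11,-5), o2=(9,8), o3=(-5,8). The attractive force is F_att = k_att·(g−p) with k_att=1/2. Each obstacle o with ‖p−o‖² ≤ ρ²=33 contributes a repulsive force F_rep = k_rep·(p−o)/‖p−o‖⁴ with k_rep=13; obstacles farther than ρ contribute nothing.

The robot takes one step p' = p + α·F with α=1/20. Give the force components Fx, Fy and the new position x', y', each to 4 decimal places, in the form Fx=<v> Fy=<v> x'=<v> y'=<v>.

F_att = 1/2·(g−p) = 1/2·(-15,-18) = (-7.5000,-9.0000)
o1: d²=293 > ρ²=33 → inactive
o2: d²=16 ≤ ρ²=33; F_rep = 13·(0,4)/16² = (0.0000,0.2031)
o3: d²=212 > ρ²=33 → inactive
F = F_att + ΣF_rep = (-7.5000,-8.7969)
p' = p + 1/20·F = (8.6250,11.5602)

Fx=-7.5000 Fy=-8.7969 x'=8.6250 y'=11.5602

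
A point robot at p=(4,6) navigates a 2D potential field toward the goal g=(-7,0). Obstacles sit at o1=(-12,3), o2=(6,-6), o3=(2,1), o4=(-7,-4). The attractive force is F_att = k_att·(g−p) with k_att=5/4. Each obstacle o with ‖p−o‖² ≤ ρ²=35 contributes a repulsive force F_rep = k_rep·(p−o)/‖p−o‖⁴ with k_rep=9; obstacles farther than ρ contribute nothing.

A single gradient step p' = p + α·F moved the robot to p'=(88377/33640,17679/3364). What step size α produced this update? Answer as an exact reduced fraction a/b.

F_att = 5/4·(g−p) = 5/4·(-11,-6) = (-13.7500,-7.5000)
o1: d²=265 > ρ²=35 → inactive
o2: d²=148 > ρ²=35 → inactive
o3: d²=29 ≤ ρ²=35; F_rep = 9·(2,5)/29² = (0.0214,0.0535)
o4: d²=221 > ρ²=35 → inactive
F = F_att + ΣF_rep = (-13.7286,-7.4465)
Δp = p'−p = (-1.3729,-0.7446); α = Δx/Fx = (-46183/33640) / (-46183/3364) = 1/10
check: Δy/Fy = (-2505/3364) / (-12525/1682) = 1/10 ✓

α = 1/10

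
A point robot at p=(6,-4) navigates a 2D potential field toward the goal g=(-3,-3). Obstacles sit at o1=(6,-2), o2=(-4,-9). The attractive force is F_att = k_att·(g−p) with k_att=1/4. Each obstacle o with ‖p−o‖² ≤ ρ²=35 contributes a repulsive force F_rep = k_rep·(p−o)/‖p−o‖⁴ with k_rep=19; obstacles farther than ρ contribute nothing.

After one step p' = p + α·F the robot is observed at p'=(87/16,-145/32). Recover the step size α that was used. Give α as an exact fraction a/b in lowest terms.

α = 1/4

F_att = 1/4·(g−p) = 1/4·(-9,1) = (-2.2500,0.2500)
o1: d²=4 ≤ ρ²=35; F_rep = 19·(0,-2)/4² = (0.0000,-2.3750)
o2: d²=125 > ρ²=35 → inactive
F = F_att + ΣF_rep = (-2.2500,-2.1250)
Δp = p'−p = (-0.5625,-0.5312); α = Δx/Fx = (-9/16) / (-9/4) = 1/4
check: Δy/Fy = (-17/32) / (-17/8) = 1/4 ✓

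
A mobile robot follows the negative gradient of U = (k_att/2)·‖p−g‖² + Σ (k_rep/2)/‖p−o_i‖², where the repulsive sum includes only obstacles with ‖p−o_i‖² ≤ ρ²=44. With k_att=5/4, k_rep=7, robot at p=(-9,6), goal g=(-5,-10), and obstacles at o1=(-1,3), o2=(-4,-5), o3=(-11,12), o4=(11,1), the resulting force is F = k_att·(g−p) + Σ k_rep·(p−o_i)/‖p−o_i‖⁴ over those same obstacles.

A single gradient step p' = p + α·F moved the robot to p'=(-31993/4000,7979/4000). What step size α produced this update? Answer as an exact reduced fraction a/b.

α = 1/5

F_att = 5/4·(g−p) = 5/4·(4,-16) = (5.0000,-20.0000)
o1: d²=73 > ρ²=44 → inactive
o2: d²=146 > ρ²=44 → inactive
o3: d²=40 ≤ ρ²=44; F_rep = 7·(2,-6)/40² = (0.0088,-0.0262)
o4: d²=425 > ρ²=44 → inactive
F = F_att + ΣF_rep = (5.0088,-20.0263)
Δp = p'−p = (1.0017,-4.0053); α = Δx/Fx = (4007/4000) / (4007/800) = 1/5
check: Δy/Fy = (-16021/4000) / (-16021/800) = 1/5 ✓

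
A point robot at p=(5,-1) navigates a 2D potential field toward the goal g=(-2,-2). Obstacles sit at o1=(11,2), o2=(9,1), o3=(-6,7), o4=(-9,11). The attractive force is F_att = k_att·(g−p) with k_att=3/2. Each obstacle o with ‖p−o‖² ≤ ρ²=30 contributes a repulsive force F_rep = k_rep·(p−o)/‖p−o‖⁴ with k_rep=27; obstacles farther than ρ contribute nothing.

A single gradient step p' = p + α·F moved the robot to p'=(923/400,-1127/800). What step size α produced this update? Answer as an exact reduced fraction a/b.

F_att = 3/2·(g−p) = 3/2·(-7,-1) = (-10.5000,-1.5000)
o1: d²=45 > ρ²=30 → inactive
o2: d²=20 ≤ ρ²=30; F_rep = 27·(-4,-2)/20² = (-0.2700,-0.1350)
o3: d²=185 > ρ²=30 → inactive
o4: d²=340 > ρ²=30 → inactive
F = F_att + ΣF_rep = (-10.7700,-1.6350)
Δp = p'−p = (-2.6925,-0.4088); α = Δx/Fx = (-1077/400) / (-1077/100) = 1/4
check: Δy/Fy = (-327/800) / (-327/200) = 1/4 ✓

α = 1/4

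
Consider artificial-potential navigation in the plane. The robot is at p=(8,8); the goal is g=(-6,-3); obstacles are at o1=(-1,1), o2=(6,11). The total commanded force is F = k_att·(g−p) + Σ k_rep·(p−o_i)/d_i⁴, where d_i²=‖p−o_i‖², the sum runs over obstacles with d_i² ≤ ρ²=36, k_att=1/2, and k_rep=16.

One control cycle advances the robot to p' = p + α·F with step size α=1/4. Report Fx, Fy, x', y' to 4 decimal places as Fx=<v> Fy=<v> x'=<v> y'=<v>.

F_att = 1/2·(g−p) = 1/2·(-14,-11) = (-7.0000,-5.5000)
o1: d²=130 > ρ²=36 → inactive
o2: d²=13 ≤ ρ²=36; F_rep = 16·(2,-3)/13² = (0.1893,-0.2840)
F = F_att + ΣF_rep = (-6.8107,-5.7840)
p' = p + 1/4·F = (6.2973,6.5540)

Fx=-6.8107 Fy=-5.7840 x'=6.2973 y'=6.5540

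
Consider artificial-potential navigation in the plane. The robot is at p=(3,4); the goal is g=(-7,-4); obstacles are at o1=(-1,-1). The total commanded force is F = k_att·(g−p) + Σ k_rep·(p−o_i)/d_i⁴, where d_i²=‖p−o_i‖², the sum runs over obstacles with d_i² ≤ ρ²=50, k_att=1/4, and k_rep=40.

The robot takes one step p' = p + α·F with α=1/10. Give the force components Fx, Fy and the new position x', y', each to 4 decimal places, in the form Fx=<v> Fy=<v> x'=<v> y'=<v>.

F_att = 1/4·(g−p) = 1/4·(-10,-8) = (-2.5000,-2.0000)
o1: d²=41 ≤ ρ²=50; F_rep = 40·(4,5)/41² = (0.0952,0.1190)
F = F_att + ΣF_rep = (-2.4048,-1.8810)
p' = p + 1/10·F = (2.7595,3.8119)

Fx=-2.4048 Fy=-1.8810 x'=2.7595 y'=3.8119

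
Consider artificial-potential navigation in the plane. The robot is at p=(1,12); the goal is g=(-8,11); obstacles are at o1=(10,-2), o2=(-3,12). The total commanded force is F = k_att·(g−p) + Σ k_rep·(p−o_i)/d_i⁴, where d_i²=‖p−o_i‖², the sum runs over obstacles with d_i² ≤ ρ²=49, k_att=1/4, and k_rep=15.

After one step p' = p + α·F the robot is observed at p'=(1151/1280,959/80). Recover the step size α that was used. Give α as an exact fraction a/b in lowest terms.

α = 1/20

F_att = 1/4·(g−p) = 1/4·(-9,-1) = (-2.2500,-0.2500)
o1: d²=277 > ρ²=49 → inactive
o2: d²=16 ≤ ρ²=49; F_rep = 15·(4,0)/16² = (0.2344,0.0000)
F = F_att + ΣF_rep = (-2.0156,-0.2500)
Δp = p'−p = (-0.1008,-0.0125); α = Δx/Fx = (-129/1280) / (-129/64) = 1/20
check: Δy/Fy = (-1/80) / (-1/4) = 1/20 ✓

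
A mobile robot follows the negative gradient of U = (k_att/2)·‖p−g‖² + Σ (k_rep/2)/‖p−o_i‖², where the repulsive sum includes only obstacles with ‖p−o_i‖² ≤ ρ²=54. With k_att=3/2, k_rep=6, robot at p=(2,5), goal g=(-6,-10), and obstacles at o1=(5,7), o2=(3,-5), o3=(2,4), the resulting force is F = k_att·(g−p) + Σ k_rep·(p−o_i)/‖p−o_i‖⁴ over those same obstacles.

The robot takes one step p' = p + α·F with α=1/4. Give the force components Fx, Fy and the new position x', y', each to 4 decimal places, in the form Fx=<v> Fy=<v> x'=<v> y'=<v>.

F_att = 3/2·(g−p) = 3/2·(-8,-15) = (-12.0000,-22.5000)
o1: d²=13 ≤ ρ²=54; F_rep = 6·(-3,-2)/13² = (-0.1065,-0.0710)
o2: d²=101 > ρ²=54 → inactive
o3: d²=1 ≤ ρ²=54; F_rep = 6·(0,1)/1² = (0.0000,6.0000)
F = F_att + ΣF_rep = (-12.1065,-16.5710)
p' = p + 1/4·F = (-1.0266,0.8572)

Fx=-12.1065 Fy=-16.5710 x'=-1.0266 y'=0.8572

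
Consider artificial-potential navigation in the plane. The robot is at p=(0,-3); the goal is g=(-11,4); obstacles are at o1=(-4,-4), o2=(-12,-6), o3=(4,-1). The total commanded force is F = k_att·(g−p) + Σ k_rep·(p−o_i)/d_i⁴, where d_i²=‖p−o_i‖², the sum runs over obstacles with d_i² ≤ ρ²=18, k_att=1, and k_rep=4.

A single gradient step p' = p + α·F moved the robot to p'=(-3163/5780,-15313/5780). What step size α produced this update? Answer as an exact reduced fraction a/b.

F_att = 1·(g−p) = 1·(-11,7) = (-11.0000,7.0000)
o1: d²=17 ≤ ρ²=18; F_rep = 4·(4,1)/17² = (0.0554,0.0138)
o2: d²=153 > ρ²=18 → inactive
o3: d²=20 > ρ²=18 → inactive
F = F_att + ΣF_rep = (-10.9446,7.0138)
Δp = p'−p = (-0.5472,0.3507); α = Δx/Fx = (-3163/5780) / (-3163/289) = 1/20
check: Δy/Fy = (2027/5780) / (2027/289) = 1/20 ✓

α = 1/20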